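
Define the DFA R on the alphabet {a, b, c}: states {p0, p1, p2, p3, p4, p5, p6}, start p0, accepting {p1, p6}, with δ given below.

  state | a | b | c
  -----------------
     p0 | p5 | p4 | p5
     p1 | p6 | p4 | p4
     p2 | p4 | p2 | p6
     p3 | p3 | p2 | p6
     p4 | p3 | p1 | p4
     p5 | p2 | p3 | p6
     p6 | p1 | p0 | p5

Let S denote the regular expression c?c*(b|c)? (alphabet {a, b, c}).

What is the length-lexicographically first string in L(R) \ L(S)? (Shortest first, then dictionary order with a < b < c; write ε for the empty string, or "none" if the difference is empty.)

The string ac is accepted by R but not by S.
No shorter string lies in the difference, and ac is the lexicographically first length-2 string in L(R) \ L(S).

ac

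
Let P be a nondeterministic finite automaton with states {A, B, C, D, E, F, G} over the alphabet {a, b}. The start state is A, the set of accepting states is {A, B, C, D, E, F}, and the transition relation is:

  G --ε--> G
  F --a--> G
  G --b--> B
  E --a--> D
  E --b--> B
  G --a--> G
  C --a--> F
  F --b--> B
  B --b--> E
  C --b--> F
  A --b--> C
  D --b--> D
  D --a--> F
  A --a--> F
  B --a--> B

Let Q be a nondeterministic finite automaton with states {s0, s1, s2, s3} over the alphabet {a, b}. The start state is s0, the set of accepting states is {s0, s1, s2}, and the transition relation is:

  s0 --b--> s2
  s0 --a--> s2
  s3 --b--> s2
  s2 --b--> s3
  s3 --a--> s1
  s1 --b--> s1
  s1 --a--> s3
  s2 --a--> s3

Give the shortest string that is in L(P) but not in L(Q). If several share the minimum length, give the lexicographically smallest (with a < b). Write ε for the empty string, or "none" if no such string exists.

The string ab is accepted by P but not by Q.
No shorter string lies in the difference, and ab is the lexicographically first length-2 string in L(P) \ L(Q).

ab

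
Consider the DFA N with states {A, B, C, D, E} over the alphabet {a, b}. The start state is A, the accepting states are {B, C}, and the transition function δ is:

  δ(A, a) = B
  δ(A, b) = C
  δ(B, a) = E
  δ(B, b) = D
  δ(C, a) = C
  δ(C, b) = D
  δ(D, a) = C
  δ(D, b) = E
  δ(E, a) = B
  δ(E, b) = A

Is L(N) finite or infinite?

State C is reachable from the start and can reach an accepting state, and it lies on the cycle C → C.
Traversing that cycle any number of times yields accepted strings of unbounded length, so the language is infinite.

infinite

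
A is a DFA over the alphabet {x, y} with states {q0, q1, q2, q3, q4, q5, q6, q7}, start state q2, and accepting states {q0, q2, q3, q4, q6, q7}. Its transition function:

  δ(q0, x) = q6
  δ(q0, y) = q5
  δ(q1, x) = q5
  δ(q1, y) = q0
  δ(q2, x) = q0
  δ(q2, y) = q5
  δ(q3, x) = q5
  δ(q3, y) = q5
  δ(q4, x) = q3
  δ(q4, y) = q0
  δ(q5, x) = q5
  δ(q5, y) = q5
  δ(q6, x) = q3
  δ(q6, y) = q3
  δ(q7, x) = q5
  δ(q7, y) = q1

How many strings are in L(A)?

The useful subgraph on states {q0, q2, q3, q6} is acyclic, so L(A) is finite; the longest accepting path visits 4 useful states, giving maximum string length 3.
Counting accepting paths from q2 by length: 1 of length 0, 1 of length 1, 1 of length 2, 2 of length 3. Total 5.

5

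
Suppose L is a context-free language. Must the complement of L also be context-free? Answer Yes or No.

CFLs are closed under union, so if they were also closed under complement they would be closed under intersection by De Morgan (L₁ ∩ L₂ is the complement of the union of the complements). But {aⁿbⁿcᵐ} ∩ {aᵐbⁿcⁿ} = {aⁿbⁿcⁿ} is not context-free although both operands are.

No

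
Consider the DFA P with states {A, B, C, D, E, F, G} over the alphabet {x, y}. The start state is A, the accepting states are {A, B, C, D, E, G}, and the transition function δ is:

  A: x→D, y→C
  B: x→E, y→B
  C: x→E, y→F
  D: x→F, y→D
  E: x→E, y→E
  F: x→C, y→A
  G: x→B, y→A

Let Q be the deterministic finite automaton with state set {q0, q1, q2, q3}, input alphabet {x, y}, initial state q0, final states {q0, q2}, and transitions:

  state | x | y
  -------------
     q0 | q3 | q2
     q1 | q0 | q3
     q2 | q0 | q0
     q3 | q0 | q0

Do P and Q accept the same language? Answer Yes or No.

No

The string x is accepted by P but rejected by Q.
So L(P) ≠ L(Q).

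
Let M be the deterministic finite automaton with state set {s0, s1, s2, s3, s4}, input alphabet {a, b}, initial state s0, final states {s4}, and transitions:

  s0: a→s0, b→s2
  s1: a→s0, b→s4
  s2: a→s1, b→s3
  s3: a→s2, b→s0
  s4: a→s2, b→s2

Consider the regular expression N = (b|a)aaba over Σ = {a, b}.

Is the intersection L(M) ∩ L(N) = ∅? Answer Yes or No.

Yes

Converting the expression N to a DFA (subset construction, then merging equivalent states) gives the minimal DFA with states {n0, n1, n2, n3, n4, n5, n6}, start state n0, accepting states {n6} and transitions n0: a→n1, b→n1; n1: a→n2, b→n3; n2: a→n4, b→n3; n3: a→n3, b→n3; n4: a→n3, b→n5; n5: a→n6, b→n3; n6: a→n3, b→n3.
Exploring the product automaton M × N from the start pair (s0, n0), following both machines on each input symbol, reaches 13 state pairs: (s0, n0), (s0, n1), (s2, n1), (s0, n2), (s2, n3), (s1, n2), (s3, n3), (s0, n4), (s1, n3), (s4, n3), (s0, n3), (s2, n5), (s1, n6).
M accepts in {s4} and N accepts in {n6}; no reachable pair has both components accepting, so no string drives both machines to acceptance simultaneously and L(M) ∩ L(N) = ∅.
So no string is accepted by both, and the intersection is empty.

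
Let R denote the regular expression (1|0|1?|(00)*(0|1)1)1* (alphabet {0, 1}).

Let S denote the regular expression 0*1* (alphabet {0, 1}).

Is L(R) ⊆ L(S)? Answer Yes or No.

Yes

Converting the expression R to a DFA (subset construction, then merging equivalent states) gives the minimal DFA with states {r0, r1, r2, r3, r4, r5, r6}, start state r0, accepting states {r0, r1, r2} and transitions r0: 0→r1, 1→r2; r1: 0→r3, 1→r2; r2: 0→r4, 1→r2; r3: 0→r5, 1→r6; r4: 0→r4, 1→r4; r5: 0→r3, 1→r2; r6: 0→r4, 1→r2.
Converting the expression S to a DFA (subset construction, then merging equivalent states) gives the minimal DFA with states {s0, s1, s2}, start state s0, accepting states {s0, s1} and transitions s0: 0→s0, 1→s1; s1: 0→s2, 1→s1; s2: 0→s2, 1→s2.
Exploring the product automaton R × S from the start pair (r0, s0), following both machines on each input symbol, reaches 7 state pairs: (r0, s0), (r1, s0), (r2, s1), (r3, s0), (r4, s2), (r5, s0), (r6, s1).
R accepts in {r0, r1, r2} and S accepts in {s0, s1}. The reachable pairs whose R-component is accepting are (r0, s0), (r1, s0), (r2, s1); in each of them the S-component is accepting too, so the product for L(R) \ L(S) (R-component accepting, S-component rejecting) has no reachable accepting pair and the difference is empty.
Hence every string in L(R) is also in L(S).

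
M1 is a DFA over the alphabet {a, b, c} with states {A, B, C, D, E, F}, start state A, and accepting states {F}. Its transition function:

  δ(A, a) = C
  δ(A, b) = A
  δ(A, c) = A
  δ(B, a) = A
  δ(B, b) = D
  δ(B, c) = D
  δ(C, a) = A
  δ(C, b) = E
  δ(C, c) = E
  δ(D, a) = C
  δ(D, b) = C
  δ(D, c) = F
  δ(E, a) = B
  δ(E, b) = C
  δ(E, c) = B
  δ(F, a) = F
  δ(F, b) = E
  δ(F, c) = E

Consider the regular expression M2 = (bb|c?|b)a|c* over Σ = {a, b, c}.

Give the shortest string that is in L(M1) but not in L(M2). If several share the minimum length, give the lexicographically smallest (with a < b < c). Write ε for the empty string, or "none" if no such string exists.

ababc

The string ababc is accepted by M1 but not by M2.
No shorter string lies in the difference, and ababc is the lexicographically first length-5 string in L(M1) \ L(M2).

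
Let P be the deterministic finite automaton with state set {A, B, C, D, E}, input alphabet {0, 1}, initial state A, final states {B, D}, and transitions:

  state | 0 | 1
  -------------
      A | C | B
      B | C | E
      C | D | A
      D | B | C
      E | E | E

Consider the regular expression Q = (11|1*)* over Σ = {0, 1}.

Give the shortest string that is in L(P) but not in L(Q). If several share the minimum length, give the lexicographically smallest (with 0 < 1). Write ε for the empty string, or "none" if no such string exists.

00

The string 00 is accepted by P but not by Q.
No shorter string lies in the difference, and 00 is the lexicographically first length-2 string in L(P) \ L(Q).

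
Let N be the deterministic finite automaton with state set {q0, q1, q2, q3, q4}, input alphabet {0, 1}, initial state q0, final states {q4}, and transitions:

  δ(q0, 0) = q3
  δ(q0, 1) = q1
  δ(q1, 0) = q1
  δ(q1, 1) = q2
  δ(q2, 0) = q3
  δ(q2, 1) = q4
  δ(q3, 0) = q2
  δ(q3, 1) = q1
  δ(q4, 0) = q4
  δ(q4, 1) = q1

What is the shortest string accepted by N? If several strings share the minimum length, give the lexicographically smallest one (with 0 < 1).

A breadth-first search from q0 reaches an accepting state first via the path q0 → q3 → q2 → q4 on input 001.
No string of length < 3 is accepted (BFS exhausts all shorter strings without reaching an accepting state), and 001 is the lexicographically least accepting string of length 3.

001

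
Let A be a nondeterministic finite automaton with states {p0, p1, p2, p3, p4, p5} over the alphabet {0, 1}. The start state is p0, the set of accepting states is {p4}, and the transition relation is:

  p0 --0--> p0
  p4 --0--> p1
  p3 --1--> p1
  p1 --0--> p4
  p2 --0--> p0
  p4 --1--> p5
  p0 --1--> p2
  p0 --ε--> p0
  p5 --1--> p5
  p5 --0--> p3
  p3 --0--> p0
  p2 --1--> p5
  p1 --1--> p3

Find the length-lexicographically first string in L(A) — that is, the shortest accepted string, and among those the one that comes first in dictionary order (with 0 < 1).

A breadth-first search from p0 reaches an accepting state first via the path p0 → p2 → p5 → p3 → p1 → p4 on input 11010.
No string of length < 5 is accepted (BFS exhausts all shorter strings without reaching an accepting state), and 11010 is the lexicographically least accepting string of length 5.

11010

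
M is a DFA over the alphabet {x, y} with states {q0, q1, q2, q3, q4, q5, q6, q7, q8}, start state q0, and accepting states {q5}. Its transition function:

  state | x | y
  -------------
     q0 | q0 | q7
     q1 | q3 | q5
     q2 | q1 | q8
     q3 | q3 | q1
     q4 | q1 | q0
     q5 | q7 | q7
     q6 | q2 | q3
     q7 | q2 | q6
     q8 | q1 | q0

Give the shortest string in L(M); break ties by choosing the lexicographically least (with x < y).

A breadth-first search from q0 reaches an accepting state first via the path q0 → q7 → q2 → q1 → q5 on input yxxy.
No string of length < 4 is accepted (BFS exhausts all shorter strings without reaching an accepting state), and yxxy is the lexicographically least accepting string of length 4.

yxxy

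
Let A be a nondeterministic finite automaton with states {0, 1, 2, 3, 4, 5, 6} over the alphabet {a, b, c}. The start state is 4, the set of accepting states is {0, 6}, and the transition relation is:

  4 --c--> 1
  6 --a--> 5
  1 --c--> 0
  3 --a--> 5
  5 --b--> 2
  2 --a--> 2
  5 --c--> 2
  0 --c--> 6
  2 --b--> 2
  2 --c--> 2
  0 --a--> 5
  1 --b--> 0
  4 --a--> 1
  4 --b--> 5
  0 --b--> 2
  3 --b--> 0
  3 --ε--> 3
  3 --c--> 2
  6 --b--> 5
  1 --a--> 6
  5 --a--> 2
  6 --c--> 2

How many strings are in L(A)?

The useful subgraph on states {0, 1, 4, 6} is acyclic, so L(A) is finite; the longest accepting path visits 4 useful states, giving maximum string length 3.
Counting accepting paths from 4 by length: 6 of length 2, 4 of length 3. Total 10.

10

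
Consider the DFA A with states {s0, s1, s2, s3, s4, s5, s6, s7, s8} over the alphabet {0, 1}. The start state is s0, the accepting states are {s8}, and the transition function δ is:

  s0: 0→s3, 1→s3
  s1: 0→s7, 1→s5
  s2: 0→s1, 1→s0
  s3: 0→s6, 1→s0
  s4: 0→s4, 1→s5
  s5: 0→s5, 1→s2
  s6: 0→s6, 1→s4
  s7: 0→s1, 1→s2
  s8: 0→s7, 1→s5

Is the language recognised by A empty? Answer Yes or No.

Yes

The states reachable from the start state are {s0, s1, s2, s3, s4, s5, s6, s7}.
None of the accepting states {s8} is reachable, so no string is accepted and L(A) = ∅.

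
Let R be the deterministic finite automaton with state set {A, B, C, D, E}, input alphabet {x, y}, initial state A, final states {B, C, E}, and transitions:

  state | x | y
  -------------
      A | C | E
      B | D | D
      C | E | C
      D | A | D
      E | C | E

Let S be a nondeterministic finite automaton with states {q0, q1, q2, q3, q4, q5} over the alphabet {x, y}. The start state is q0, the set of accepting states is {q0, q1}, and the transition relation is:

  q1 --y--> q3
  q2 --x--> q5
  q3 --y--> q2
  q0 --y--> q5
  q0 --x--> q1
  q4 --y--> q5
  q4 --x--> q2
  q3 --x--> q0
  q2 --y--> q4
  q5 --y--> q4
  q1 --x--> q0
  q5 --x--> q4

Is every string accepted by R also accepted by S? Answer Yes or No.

No

The string y is in L(R) but not in L(S).
So L(R) ⊄ L(S).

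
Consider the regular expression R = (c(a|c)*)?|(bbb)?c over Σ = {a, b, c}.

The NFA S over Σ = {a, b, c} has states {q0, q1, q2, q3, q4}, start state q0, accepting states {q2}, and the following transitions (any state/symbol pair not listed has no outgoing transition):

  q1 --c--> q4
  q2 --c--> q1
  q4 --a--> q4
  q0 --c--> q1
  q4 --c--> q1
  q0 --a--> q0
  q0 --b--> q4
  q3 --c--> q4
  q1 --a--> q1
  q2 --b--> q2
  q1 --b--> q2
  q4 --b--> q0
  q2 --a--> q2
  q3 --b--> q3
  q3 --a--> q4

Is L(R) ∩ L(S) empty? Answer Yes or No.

Yes

Converting the expression R to a DFA (subset construction, then merging equivalent states) gives the minimal DFA with states {r0, r1, r2, r3, r4, r5, r6}, start state r0, accepting states {r0, r3, r6} and transitions r0: a→r1, b→r2, c→r3; r1: a→r1, b→r1, c→r1; r2: a→r1, b→r4, c→r1; r3: a→r3, b→r1, c→r3; r4: a→r1, b→r5, c→r1; r5: a→r1, b→r1, c→r6; r6: a→r1, b→r1, c→r1.
Exploring the product automaton R × S from the start pair (r0, q0), following both machines on each input symbol, reaches 11 state pairs: (r0, q0), (r1, q0), (r2, q4), (r3, q1), (r1, q4), (r1, q1), (r4, q0), (r1, q2), (r3, q4), (r5, q4), (r6, q1).
R accepts in {r0, r3, r6} and S accepts in {q2}; no reachable pair has both components accepting, so no string drives both machines to acceptance simultaneously and L(R) ∩ L(S) = ∅.
So no string is accepted by both, and the intersection is empty.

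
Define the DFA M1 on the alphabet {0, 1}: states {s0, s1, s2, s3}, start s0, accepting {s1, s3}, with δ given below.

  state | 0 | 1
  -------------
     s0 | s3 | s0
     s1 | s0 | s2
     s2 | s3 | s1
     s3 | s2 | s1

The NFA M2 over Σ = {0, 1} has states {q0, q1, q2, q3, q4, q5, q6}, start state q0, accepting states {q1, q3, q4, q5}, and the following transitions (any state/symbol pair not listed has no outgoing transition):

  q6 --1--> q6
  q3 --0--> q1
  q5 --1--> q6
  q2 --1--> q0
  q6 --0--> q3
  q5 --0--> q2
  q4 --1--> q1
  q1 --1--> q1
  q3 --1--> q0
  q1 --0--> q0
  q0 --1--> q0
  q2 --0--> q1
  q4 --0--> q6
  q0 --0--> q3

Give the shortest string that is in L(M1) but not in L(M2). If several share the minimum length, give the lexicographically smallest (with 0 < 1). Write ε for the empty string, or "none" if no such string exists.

The string 01 is accepted by M1 but not by M2.
No shorter string lies in the difference, and 01 is the lexicographically first length-2 string in L(M1) \ L(M2).

01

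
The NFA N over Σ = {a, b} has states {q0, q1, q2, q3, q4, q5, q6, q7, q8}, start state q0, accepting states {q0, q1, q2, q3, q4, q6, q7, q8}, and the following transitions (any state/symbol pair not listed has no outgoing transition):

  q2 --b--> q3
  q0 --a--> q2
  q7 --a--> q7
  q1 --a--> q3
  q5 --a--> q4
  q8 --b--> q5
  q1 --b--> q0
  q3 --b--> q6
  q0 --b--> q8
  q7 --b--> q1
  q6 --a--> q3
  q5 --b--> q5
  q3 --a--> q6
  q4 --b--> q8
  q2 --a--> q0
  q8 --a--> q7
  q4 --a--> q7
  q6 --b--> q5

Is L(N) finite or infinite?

infinite

State q8 is reachable from the start and can reach an accepting state, and it lies on the cycle q8 → q5 → q4 → q8.
Traversing that cycle any number of times yields accepted strings of unbounded length, so the language is infinite.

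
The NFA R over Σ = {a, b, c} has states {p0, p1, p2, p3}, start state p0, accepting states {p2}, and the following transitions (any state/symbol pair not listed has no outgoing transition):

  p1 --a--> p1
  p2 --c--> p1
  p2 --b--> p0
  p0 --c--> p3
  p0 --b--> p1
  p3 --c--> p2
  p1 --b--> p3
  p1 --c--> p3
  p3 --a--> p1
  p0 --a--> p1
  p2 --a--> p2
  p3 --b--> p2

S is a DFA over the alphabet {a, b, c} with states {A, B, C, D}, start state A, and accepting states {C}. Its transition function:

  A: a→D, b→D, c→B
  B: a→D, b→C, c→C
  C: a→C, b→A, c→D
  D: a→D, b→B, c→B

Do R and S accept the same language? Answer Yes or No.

Exploring the product automaton R × S from the start pair (p0, A), following both machines on each input symbol, reaches 4 state pairs: (p0, A), (p1, D), (p3, B), (p2, C).
R accepts in {p2} and S accepts in {C}. In every reachable pair the two components are either both accepting — (p2, C) — or both non-accepting, so no string is accepted by exactly one of the machines: L(R) \ L(S) and L(S) \ L(R) are both empty.
Hence every string is accepted by R iff it is accepted by S, and the two languages coincide.

Yes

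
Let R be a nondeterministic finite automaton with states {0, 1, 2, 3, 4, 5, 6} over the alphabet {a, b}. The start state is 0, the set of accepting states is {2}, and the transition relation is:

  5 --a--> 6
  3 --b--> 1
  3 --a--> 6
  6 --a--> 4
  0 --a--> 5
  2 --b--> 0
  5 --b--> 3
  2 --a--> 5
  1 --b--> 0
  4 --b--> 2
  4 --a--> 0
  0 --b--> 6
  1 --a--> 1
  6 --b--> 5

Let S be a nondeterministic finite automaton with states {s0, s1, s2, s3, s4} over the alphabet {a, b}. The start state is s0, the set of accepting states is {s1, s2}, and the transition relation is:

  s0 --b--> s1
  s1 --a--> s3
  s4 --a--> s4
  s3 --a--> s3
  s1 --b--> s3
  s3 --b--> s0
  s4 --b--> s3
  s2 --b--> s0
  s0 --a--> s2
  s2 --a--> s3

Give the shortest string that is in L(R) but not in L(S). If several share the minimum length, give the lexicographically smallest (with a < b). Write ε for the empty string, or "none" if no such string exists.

bab

The string bab is accepted by R but not by S.
No shorter string lies in the difference, and bab is the lexicographically first length-3 string in L(R) \ L(S).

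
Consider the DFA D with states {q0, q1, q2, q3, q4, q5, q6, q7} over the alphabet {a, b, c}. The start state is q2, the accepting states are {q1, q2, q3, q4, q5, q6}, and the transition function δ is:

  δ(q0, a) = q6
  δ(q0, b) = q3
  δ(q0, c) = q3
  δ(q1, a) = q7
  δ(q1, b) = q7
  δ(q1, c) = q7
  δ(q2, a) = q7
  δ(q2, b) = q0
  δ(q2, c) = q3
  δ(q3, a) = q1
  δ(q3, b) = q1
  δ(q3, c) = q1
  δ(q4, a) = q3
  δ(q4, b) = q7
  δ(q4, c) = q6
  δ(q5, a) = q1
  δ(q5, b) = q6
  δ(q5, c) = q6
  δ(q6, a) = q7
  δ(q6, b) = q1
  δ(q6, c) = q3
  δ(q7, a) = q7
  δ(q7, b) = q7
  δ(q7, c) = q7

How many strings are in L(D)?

The useful subgraph on states {q0, q1, q2, q3, q6} is acyclic, so L(D) is finite; the longest accepting path visits 5 useful states, giving maximum string length 4.
Counting accepting paths from q2 by length: 1 of length 0, 1 of length 1, 6 of length 2, 8 of length 3, 3 of length 4. Total 19.

19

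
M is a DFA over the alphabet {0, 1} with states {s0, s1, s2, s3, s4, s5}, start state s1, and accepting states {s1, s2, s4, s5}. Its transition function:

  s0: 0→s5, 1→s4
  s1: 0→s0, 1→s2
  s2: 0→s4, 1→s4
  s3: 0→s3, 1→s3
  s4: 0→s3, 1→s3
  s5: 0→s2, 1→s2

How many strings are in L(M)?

The useful subgraph on states {s0, s1, s2, s4, s5} is acyclic, so L(M) is finite; the longest accepting path visits 5 useful states, giving maximum string length 4.
Counting accepting paths from s1 by length: 1 of length 0, 1 of length 1, 4 of length 2, 2 of length 3, 4 of length 4. Total 12.

12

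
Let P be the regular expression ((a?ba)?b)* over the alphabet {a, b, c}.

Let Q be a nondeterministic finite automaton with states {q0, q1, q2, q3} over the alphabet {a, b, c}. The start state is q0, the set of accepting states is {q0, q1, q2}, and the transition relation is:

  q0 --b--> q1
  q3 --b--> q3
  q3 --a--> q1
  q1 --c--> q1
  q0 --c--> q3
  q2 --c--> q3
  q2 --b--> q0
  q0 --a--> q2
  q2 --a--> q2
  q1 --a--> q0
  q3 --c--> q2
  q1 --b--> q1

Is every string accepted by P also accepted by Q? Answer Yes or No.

Yes

Converting the expression P to a DFA (subset construction, then merging equivalent states) gives the minimal DFA with states {p0, p1, p2, p3, p4, p5, p6}, start state p0, accepting states {p0, p2} and transitions p0: a→p1, b→p2, c→p3; p1: a→p3, b→p4, c→p3; p2: a→p5, b→p2, c→p3; p3: a→p3, b→p3, c→p3; p4: a→p6, b→p3, c→p3; p5: a→p3, b→p2, c→p3; p6: a→p3, b→p0, c→p3.
Exploring the product automaton P × Q from the start pair (p0, q0), following both machines on each input symbol, reaches 10 state pairs: (p0, q0), (p1, q2), (p2, q1), (p3, q3), (p3, q2), (p4, q0), (p5, q0), (p3, q1), (p3, q0), (p6, q2).
P accepts in {p0, p2} and Q accepts in {q0, q1, q2}. The reachable pairs whose P-component is accepting are (p0, q0), (p2, q1); in each of them the Q-component is accepting too, so the product for L(P) \ L(Q) (P-component accepting, Q-component rejecting) has no reachable accepting pair and the difference is empty.
Hence every string in L(P) is also in L(Q).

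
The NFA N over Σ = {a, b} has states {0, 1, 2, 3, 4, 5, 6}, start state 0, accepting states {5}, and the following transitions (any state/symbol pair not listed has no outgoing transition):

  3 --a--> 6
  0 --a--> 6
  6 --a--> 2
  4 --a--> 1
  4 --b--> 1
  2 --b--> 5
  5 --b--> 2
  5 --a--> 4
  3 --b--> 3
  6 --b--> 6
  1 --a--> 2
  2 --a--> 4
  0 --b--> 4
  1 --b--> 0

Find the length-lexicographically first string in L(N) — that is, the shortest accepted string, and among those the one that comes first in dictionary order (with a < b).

A breadth-first search from 0 reaches an accepting state first via the path 0 → 6 → 2 → 5 on input aab.
No string of length < 3 is accepted (BFS exhausts all shorter strings without reaching an accepting state), and aab is the lexicographically least accepting string of length 3.

aab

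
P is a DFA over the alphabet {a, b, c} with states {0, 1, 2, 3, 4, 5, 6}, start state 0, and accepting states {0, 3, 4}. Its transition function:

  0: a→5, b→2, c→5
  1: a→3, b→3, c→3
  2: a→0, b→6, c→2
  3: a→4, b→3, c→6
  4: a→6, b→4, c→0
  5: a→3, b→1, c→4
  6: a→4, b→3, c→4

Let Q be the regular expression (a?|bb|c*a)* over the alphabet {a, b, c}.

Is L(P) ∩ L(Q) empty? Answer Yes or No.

No

The empty string ε is accepted by both P and Q.
Hence L(P) ∩ L(Q) ≠ ∅.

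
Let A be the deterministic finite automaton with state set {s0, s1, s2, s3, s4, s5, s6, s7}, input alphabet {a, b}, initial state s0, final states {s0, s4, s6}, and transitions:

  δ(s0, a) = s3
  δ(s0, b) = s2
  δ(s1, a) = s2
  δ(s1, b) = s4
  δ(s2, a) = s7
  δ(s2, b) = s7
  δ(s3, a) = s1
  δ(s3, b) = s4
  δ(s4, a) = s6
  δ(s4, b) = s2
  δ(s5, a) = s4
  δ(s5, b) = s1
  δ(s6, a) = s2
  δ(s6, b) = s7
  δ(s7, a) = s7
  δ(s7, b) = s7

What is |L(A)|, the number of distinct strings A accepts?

The useful subgraph on states {s0, s1, s3, s4, s6} is acyclic, so L(A) is finite; the longest accepting path visits 5 useful states, giving maximum string length 4.
Counting accepting paths from s0 by length: 1 of length 0, 1 of length 2, 2 of length 3, 1 of length 4. Total 5.

5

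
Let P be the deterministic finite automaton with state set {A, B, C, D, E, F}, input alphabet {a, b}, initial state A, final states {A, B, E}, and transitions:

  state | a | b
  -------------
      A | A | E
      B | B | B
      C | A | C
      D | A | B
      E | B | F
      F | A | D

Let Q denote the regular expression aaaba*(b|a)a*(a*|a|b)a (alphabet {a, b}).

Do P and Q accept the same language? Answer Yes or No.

The empty string ε is accepted by P but rejected by Q.
So L(P) ≠ L(Q).

No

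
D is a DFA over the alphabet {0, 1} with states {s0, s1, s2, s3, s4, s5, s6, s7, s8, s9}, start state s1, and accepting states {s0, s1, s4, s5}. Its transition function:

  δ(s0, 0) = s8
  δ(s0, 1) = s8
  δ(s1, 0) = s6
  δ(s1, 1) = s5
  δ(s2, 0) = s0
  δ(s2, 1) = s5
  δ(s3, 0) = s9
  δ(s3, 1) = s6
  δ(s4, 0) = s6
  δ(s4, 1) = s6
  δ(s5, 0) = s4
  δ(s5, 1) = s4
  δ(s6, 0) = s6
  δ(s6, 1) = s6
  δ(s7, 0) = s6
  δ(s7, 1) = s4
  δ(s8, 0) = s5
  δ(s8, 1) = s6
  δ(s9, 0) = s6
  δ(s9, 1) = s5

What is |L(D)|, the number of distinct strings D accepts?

4

The useful subgraph on states {s1, s4, s5} is acyclic, so L(D) is finite; the longest accepting path visits 3 useful states, giving maximum string length 2.
Counting accepting paths from s1 by length: 1 of length 0, 1 of length 1, 2 of length 2. Total 4.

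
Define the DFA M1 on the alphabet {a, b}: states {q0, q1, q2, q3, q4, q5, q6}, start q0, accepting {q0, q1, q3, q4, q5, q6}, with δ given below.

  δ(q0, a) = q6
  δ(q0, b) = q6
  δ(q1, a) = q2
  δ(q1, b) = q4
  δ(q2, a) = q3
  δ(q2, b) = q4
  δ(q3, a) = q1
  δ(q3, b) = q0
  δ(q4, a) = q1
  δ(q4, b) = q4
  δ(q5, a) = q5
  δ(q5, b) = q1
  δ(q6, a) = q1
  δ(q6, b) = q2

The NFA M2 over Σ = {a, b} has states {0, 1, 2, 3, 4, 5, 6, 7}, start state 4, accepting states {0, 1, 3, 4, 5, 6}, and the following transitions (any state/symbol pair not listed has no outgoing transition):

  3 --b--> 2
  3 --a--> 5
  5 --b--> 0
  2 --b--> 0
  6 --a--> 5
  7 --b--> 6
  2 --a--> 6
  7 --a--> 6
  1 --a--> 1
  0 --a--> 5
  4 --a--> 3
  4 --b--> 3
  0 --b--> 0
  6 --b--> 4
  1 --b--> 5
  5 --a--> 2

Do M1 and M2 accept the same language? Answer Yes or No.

Yes

Exploring the product automaton M1 × M2 from the start pair (q0, 4), following both machines on each input symbol, reaches 6 state pairs: (q0, 4), (q6, 3), (q1, 5), (q2, 2), (q4, 0), (q3, 6).
M1 accepts in {q0, q1, q3, q4, q5, q6} and M2 accepts in {0, 1, 3, 4, 5, 6}. In every reachable pair the two components are either both accepting — (q0, 4), (q6, 3), (q1, 5), (q4, 0), (q3, 6) — or both non-accepting, so no string is accepted by exactly one of the machines: L(M1) \ L(M2) and L(M2) \ L(M1) are both empty.
Hence every string is accepted by M1 iff it is accepted by M2, and the two languages coincide.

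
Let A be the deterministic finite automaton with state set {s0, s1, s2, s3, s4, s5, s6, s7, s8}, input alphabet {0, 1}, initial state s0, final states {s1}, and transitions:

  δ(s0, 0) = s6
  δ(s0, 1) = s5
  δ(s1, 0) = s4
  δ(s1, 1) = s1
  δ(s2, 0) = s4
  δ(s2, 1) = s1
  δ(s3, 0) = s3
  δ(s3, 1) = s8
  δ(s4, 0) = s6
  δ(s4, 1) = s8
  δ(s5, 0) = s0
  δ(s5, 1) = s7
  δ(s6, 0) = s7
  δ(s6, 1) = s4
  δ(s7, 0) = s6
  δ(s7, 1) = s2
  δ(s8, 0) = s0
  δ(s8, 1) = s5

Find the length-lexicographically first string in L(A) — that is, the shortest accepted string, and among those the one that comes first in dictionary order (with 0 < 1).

0011

A breadth-first search from s0 reaches an accepting state first via the path s0 → s6 → s7 → s2 → s1 on input 0011.
No string of length < 4 is accepted (BFS exhausts all shorter strings without reaching an accepting state), and 0011 is the lexicographically least accepting string of length 4.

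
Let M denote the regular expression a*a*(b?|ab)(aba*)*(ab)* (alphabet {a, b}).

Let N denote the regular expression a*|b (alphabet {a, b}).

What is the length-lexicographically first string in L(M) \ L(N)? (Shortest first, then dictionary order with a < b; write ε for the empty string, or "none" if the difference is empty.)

ab

The string ab is accepted by M but not by N.
No shorter string lies in the difference, and ab is the lexicographically first length-2 string in L(M) \ L(N).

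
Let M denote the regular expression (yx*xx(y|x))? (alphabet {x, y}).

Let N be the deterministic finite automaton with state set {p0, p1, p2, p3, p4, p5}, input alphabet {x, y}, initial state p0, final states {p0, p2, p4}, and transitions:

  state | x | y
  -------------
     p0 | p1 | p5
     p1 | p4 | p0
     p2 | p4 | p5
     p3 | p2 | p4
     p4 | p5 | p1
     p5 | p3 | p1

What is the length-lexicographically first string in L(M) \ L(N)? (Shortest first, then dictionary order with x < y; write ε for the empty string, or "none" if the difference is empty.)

The string yxxy is accepted by M but not by N.
No shorter string lies in the difference, and yxxy is the lexicographically first length-4 string in L(M) \ L(N).

yxxy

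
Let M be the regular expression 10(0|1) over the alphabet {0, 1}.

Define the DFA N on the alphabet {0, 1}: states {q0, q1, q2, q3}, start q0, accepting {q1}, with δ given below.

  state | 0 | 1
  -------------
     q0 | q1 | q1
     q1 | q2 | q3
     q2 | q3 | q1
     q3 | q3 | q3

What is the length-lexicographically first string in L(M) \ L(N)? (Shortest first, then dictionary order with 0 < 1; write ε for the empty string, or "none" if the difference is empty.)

The string 100 is accepted by M but not by N.
No shorter string lies in the difference, and 100 is the lexicographically first length-3 string in L(M) \ L(N).

100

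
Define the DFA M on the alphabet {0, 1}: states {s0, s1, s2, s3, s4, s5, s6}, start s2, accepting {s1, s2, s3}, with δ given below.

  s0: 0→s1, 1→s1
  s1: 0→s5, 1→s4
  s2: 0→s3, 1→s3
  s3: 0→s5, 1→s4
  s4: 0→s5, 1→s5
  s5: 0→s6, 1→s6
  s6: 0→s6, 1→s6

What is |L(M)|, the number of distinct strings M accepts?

The useful subgraph on states {s2, s3} is acyclic, so L(M) is finite; the longest accepting path visits 2 useful states, giving maximum string length 1.
Counting accepting paths from s2 by length: 1 of length 0, 2 of length 1. Total 3.

3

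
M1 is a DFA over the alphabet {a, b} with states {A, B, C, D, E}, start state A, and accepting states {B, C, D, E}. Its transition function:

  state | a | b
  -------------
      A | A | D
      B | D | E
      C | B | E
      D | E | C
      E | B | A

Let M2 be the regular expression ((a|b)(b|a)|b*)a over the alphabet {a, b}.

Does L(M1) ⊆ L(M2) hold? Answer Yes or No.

No

The string b is in L(M1) but not in L(M2).
So L(M1) ⊄ L(M2).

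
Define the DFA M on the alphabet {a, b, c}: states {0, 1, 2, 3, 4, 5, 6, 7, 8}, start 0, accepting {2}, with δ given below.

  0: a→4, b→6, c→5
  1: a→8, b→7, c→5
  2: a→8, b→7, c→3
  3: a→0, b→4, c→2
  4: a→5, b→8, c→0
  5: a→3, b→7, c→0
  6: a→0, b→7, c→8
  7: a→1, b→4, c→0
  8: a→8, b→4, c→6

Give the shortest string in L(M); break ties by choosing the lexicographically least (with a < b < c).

A breadth-first search from 0 reaches an accepting state first via the path 0 → 5 → 3 → 2 on input cac.
No string of length < 3 is accepted (BFS exhausts all shorter strings without reaching an accepting state), and cac is the lexicographically least accepting string of length 3.

cac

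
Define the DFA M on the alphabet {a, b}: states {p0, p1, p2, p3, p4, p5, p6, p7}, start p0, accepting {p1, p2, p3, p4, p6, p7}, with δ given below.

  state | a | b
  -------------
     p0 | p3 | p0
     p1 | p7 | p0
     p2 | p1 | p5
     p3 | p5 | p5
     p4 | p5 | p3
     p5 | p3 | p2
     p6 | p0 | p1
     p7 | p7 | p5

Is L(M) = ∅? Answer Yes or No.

The string a is accepted: the run p0 → p3 ends in the accepting state p3.
Since at least one string is accepted, L(M) is not empty.

No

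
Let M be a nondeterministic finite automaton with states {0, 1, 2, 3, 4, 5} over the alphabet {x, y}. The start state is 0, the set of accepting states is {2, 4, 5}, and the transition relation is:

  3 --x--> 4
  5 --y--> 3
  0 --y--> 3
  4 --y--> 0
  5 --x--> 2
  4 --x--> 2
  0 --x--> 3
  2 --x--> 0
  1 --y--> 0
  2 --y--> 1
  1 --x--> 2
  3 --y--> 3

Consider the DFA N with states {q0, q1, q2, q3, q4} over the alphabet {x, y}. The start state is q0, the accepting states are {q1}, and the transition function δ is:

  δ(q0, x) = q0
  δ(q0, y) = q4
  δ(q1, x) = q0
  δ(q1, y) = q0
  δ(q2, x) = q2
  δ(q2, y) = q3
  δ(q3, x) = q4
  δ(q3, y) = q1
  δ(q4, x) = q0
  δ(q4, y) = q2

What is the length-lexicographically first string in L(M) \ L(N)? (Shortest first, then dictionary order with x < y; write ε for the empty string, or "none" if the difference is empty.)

The string xx is accepted by M but not by N.
No shorter string lies in the difference, and xx is the lexicographically first length-2 string in L(M) \ L(N).

xx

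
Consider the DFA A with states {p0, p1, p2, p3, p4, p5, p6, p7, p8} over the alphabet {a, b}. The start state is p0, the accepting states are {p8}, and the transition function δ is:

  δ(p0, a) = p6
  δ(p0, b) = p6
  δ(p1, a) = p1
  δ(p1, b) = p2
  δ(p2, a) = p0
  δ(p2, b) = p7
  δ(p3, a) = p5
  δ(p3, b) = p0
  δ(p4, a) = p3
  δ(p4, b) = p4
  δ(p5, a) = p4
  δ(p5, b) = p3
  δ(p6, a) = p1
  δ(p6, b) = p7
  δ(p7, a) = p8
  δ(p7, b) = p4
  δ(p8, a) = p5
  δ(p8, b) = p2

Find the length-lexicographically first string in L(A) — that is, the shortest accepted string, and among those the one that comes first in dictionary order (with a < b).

A breadth-first search from p0 reaches an accepting state first via the path p0 → p6 → p7 → p8 on input aba.
No string of length < 3 is accepted (BFS exhausts all shorter strings without reaching an accepting state), and aba is the lexicographically least accepting string of length 3.

aba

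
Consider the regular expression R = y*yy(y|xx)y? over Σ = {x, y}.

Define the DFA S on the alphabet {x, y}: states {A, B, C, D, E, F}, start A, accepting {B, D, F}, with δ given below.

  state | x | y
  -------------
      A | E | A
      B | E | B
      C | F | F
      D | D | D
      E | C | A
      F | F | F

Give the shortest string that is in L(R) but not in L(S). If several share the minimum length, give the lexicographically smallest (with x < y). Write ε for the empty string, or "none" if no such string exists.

The string yyy is accepted by R but not by S.
No shorter string lies in the difference, and yyy is the lexicographically first length-3 string in L(R) \ L(S).

yyy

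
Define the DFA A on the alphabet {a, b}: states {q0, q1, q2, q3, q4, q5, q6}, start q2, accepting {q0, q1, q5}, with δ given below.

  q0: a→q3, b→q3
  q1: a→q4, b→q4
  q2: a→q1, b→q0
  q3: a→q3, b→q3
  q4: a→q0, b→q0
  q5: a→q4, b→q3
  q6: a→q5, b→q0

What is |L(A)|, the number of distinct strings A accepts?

6

The useful subgraph on states {q0, q1, q2, q4} is acyclic, so L(A) is finite; the longest accepting path visits 4 useful states, giving maximum string length 3.
Counting accepting paths from q2 by length: 2 of length 1, 4 of length 3. Total 6.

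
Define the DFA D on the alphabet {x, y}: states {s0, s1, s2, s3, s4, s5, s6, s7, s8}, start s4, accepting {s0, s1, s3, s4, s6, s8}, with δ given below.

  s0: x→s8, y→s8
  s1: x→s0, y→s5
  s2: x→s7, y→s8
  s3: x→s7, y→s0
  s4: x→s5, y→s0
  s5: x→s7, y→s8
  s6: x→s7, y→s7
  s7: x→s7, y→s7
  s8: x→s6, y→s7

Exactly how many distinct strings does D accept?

The useful subgraph on states {s0, s4, s5, s6, s8} is acyclic, so L(D) is finite; the longest accepting path visits 4 useful states, giving maximum string length 3.
Counting accepting paths from s4 by length: 1 of length 0, 1 of length 1, 3 of length 2, 3 of length 3. Total 8.

8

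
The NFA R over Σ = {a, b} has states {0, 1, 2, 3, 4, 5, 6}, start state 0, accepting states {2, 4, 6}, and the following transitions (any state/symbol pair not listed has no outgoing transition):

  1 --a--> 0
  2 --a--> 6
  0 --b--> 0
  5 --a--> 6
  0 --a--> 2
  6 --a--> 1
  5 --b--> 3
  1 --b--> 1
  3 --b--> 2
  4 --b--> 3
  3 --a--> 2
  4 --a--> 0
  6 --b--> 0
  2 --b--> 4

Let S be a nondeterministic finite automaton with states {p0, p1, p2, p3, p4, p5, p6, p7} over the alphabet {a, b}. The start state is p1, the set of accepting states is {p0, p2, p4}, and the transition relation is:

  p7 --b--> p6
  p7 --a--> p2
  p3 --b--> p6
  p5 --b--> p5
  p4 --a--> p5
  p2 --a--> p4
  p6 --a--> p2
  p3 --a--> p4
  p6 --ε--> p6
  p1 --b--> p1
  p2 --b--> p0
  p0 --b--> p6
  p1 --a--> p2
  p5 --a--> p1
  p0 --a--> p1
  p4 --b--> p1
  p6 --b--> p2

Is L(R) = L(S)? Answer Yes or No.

Yes

Exploring the product automaton R × S from the start pair (0, p1), following both machines on each input symbol, reaches 6 state pairs: (0, p1), (2, p2), (6, p4), (4, p0), (1, p5), (3, p6).
R accepts in {2, 4, 6} and S accepts in {p0, p2, p4}. In every reachable pair the two components are either both accepting — (2, p2), (6, p4), (4, p0) — or both non-accepting, so no string is accepted by exactly one of the machines: L(R) \ L(S) and L(S) \ L(R) are both empty.
Hence every string is accepted by R iff it is accepted by S, and the two languages coincide.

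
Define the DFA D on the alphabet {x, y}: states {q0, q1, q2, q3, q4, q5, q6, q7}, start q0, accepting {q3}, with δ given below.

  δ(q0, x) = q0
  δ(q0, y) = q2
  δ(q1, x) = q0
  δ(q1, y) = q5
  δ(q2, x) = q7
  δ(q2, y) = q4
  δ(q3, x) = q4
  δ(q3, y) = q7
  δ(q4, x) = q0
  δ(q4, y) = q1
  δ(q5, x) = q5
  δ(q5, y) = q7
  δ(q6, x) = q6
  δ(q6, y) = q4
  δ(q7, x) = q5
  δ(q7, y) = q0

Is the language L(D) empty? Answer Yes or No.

The states reachable from the start state are {q0, q1, q2, q4, q5, q7}.
None of the accepting states {q3} is reachable, so no string is accepted and L(D) = ∅.

Yes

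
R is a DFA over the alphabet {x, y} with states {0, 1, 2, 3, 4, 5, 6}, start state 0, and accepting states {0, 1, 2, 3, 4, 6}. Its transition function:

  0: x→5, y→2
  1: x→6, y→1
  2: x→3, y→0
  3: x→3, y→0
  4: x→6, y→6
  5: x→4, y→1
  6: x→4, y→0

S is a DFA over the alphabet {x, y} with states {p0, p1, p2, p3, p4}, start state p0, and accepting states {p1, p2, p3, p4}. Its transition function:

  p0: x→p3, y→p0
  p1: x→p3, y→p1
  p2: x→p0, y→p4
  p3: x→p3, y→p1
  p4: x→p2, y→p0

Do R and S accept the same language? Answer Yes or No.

No

The empty string ε is accepted by R but rejected by S.
So L(R) ≠ L(S).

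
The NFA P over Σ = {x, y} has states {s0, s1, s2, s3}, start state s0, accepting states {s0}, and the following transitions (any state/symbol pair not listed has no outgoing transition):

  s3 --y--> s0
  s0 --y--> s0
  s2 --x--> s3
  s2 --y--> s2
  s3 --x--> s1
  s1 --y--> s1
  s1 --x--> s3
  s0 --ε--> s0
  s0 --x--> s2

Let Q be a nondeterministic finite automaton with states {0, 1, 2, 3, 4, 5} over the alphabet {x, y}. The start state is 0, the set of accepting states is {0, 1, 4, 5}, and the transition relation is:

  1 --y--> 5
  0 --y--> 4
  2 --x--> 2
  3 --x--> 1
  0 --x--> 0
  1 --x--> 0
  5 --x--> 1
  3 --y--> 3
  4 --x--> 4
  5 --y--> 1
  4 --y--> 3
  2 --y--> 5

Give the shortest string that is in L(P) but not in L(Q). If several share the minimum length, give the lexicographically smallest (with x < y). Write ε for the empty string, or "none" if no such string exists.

yy

The string yy is accepted by P but not by Q.
No shorter string lies in the difference, and yy is the lexicographically first length-2 string in L(P) \ L(Q).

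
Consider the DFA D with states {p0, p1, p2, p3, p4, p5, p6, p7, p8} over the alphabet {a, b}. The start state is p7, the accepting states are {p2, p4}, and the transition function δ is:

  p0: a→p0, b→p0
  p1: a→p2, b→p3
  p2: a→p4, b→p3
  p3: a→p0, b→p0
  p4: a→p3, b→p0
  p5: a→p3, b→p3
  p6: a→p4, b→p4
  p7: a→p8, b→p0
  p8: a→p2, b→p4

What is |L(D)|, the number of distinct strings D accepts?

The useful subgraph on states {p2, p4, p7, p8} is acyclic, so L(D) is finite; the longest accepting path visits 4 useful states, giving maximum string length 3.
Counting accepting paths from p7 by length: 2 of length 2, 1 of length 3. Total 3.

3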